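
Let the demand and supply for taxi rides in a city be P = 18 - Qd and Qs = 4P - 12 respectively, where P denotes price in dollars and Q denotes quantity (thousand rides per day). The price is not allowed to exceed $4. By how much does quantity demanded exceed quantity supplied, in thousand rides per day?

10

Rearranging demand gives Qd = 18 - P. In a free market, 18 - P = 4P - 12 gives the equilibrium P* = 6, Q* = 12.
The ceiling of 4 is below the equilibrium price 6, so it binds.
At P = 4: Qd = 18 - 4 = 14 and Qs = 4·4 - 12 = 4.
Shortage = Qd - Qs = 14 - 4 = 10.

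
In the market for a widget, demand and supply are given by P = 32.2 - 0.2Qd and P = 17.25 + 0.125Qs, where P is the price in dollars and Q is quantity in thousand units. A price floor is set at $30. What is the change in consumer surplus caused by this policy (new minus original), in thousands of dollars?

Rearranging demand gives Qd = 161 - 5P; rearranging supply gives Qs = 8P - 138. Equilibrium: 161 - 5P = 8P - 138, so 299 = 13P and P* = 23, Q* = 46.
Because the floor (30) lies above the market-clearing price, it is binding.
At P = 30: Qd = 161 - 5·30 = 11 and Qs = 8·30 - 138 = 102.
Consumer surplus without the control is ½ · (32.2 - 23) · 46 = 211.6.
With the floor, consumers buy 11 units at 30, so CS = ½ · (32.2 - 30) · 11 = 12.1.
Change in consumer surplus = 12.1 - 211.6 = -199.5.

-199.5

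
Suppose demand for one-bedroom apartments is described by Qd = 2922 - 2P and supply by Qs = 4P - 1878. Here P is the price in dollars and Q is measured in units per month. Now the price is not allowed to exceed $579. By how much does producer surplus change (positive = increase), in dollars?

-194480

Setting quantity demanded equal to quantity supplied, 2922 - 2P = 4P - 1878, gives P* = 800 and Q* = 1322.
Since 579 < 800, the ceiling is binding.
At P = 579: Qd = 2922 - 2·579 = 1764 and Qs = 4·579 - 1878 = 438.
Producer surplus without the control is ½ · (800 - 469.5) · 1322 = 218460.5.
With the ceiling, producers sell 438 units at 579, so PS = ½ · (579 - 469.5) · 438 = 23980.5.
Change in producer surplus = 23980.5 - 218460.5 = -194480.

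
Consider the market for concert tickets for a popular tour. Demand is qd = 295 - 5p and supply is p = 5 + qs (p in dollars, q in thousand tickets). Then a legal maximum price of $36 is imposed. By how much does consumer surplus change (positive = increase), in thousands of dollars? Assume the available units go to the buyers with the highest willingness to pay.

414.4

Rearranging supply gives qs = p - 5. Without the control the market clears where 295 - 5p = p - 5, i.e. p* = 50 and q* = 45.
Because the ceiling (36) lies below the market-clearing price, it is binding.
At p = 36: qd = 295 - 5·36 = 115 and qs = 36 - 5 = 31.
Consumer surplus without the control is ½ · (59 - 50) · 45 = 202.5.
With the ceiling, 31 units are sold at 36 (assume they go to the highest-value buyers). The demand price at q = 31 is 52.8, so CS = ½ · [(59 - 36) + (52.8 - 36)] · 31 = 616.9.
Change in consumer surplus = 616.9 - 202.5 = 414.4.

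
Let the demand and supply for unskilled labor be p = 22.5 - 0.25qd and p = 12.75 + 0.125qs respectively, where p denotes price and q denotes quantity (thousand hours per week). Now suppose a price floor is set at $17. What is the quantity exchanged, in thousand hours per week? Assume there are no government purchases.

Rearranging demand gives qd = 90 - 4p; rearranging supply gives qs = 8p - 102. Setting quantity demanded equal to quantity supplied, 90 - 4p = 8p - 102, gives p* = 16 and q* = 26.
The floor of 17 is above the equilibrium price 16, so it binds.
At p = 17: qd = 90 - 4·17 = 22 and qs = 8·17 - 102 = 34.
The quantity actually transacted is the short side, demand: 22.

22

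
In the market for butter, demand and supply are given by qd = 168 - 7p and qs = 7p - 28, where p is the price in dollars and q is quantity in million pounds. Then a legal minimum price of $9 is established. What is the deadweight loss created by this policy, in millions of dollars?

0

Equilibrium: 168 - 7p = 7p - 28, so 196 = 14p and p* = 14, q* = 70.
Since 9 is below p* = 14, the floor does not bind and the free-market outcome prevails.
Since the control does not bind, no trades are prevented and deadweight loss is zero.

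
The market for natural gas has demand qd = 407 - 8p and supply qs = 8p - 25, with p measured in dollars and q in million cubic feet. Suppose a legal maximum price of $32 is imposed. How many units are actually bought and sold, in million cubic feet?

191

Setting quantity demanded equal to quantity supplied, 407 - 8p = 8p - 25, gives p* = 27 and q* = 191.
The ceiling of 32 is above the equilibrium price 27, so it is not binding; the market clears at p* = 27, q* = 191.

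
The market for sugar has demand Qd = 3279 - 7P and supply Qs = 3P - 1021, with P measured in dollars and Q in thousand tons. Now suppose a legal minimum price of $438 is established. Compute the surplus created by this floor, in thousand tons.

80

In a free market, 3279 - 7P = 3P - 1021 gives the equilibrium P* = 430, Q* = 269.
Since 438 > 430, the floor is binding.
At P = 438: Qd = 3279 - 7·438 = 213 and Qs = 3·438 - 1021 = 293.
Surplus = Qs - Qd = 293 - 213 = 80.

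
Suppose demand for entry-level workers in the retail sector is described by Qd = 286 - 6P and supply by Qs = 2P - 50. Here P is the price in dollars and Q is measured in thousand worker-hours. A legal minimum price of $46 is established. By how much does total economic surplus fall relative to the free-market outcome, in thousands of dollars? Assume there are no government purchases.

Without the control the market clears where 286 - 6P = 2P - 50, i.e. P* = 42 and Q* = 34.
The floor of 46 is above the equilibrium price 42, so it binds.
At P = 46: Qd = 286 - 6·46 = 10 and Qs = 2·46 - 50 = 42.
Quantity traded falls to 10. At Q = 10 the demand price is (286 - 10)/6 = 46 and the supply price is (50 + 10)/2 = 30.
Deadweight loss = ½ · (46 - 30) · (34 - 10) = ½ · 16 · 24 = 192.

192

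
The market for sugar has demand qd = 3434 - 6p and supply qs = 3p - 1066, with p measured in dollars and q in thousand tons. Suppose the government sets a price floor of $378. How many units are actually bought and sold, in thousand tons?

Setting quantity demanded equal to quantity supplied, 3434 - 6p = 3p - 1066, gives p* = 500 and q* = 434.
The floor of 378 is below the equilibrium price 500, so it is not binding; the market clears at p* = 500, q* = 434.

434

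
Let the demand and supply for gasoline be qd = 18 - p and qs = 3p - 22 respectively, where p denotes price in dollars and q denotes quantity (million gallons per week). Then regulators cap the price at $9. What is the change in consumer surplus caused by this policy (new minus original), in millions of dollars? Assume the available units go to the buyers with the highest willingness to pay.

0.5

Without the control the market clears where 18 - p = 3p - 22, i.e. p* = 10 and q* = 8.
Since 9 < 10, the ceiling is binding.
At p = 9: qd = 18 - 9 = 9 and qs = 3·9 - 22 = 5.
Consumer surplus without the control is ½ · (18 - 10) · 8 = 32.
With the ceiling, 5 units are sold at 9 (assume they go to the highest-value buyers). The demand price at q = 5 is 13, so CS = ½ · [(18 - 9) + (13 - 9)] · 5 = 32.5.
Change in consumer surplus = 32.5 - 32 = 0.5.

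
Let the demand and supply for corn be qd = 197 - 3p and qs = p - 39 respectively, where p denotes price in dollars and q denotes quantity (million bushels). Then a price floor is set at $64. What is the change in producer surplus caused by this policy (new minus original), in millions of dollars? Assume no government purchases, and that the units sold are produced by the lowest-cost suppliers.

-87.5

In a free market, 197 - 3p = p - 39 gives the equilibrium p* = 59, q* = 20.
Since 64 > 59, the floor is binding.
At p = 64: qd = 197 - 3·64 = 5 and qs = 64 - 39 = 25.
Producer surplus without the control is ½ · (59 - 39) · 20 = 200.
With the floor, 5 units are sold at 64. The supply price at q = 5 is 44, so PS = ½ · [(64 - 39) + (64 - 44)] · 5 = 112.5.
Change in producer surplus = 112.5 - 200 = -87.5.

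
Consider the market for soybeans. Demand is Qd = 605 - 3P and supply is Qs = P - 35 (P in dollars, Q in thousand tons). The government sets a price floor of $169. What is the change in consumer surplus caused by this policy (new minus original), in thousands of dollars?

-1003.5

Setting quantity demanded equal to quantity supplied, 605 - 3P = P - 35, gives P* = 160 and Q* = 125.
Since 169 > 160, the floor is binding.
At P = 169: Qd = 605 - 3·169 = 98 and Qs = 169 - 35 = 134.
Consumer surplus without the control is ½ · (605/3 - 160) · 125 = 15625/6.
With the floor, consumers buy 98 units at 169, so CS = ½ · (605/3 - 169) · 98 = 4802/3.
Change in consumer surplus = 4802/3 - 15625/6 = -1003.5.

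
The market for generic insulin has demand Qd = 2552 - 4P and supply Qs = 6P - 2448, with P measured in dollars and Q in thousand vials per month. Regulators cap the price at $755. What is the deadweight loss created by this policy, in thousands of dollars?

Equilibrium: 2552 - 4P = 6P - 2448, so 5000 = 10P and P* = 500, Q* = 552.
Since 755 is above P* = 500, the ceiling does not bind and the free-market outcome prevails.
Since the control does not bind, no trades are prevented and deadweight loss is zero.

0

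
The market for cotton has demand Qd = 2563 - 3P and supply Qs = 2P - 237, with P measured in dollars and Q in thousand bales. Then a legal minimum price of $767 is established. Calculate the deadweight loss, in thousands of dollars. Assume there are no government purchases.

160683.75

Setting quantity demanded equal to quantity supplied, 2563 - 3P = 2P - 237, gives P* = 560 and Q* = 883.
Since 767 > 560, the floor is binding.
At P = 767: Qd = 2563 - 3·767 = 262 and Qs = 2·767 - 237 = 1297.
Quantity traded falls to 262. At Q = 262 the demand price is (2563 - 262)/3 = 767 and the supply price is (237 + 262)/2 = 249.5.
Deadweight loss = ½ · (767 - 249.5) · (883 - 262) = ½ · 517.5 · 621 = 160683.75.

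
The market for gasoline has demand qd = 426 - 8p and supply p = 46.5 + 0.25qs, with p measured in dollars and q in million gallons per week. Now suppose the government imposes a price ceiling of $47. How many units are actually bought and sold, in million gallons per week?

Rearranging supply gives qs = 4p - 186. Setting quantity demanded equal to quantity supplied, 426 - 8p = 4p - 186, gives p* = 51 and q* = 18.
Since 47 < 51, the ceiling is binding.
At p = 47: qd = 426 - 8·47 = 50 and qs = 4·47 - 186 = 2.
The quantity actually transacted is the short side, supply: 2.

2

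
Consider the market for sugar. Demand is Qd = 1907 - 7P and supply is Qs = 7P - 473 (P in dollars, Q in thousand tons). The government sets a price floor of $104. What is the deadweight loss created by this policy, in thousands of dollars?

0

Equilibrium: 1907 - 7P = 7P - 473, so 2380 = 14P and P* = 170, Q* = 717.
Since 104 is below P* = 170, the floor does not bind and the free-market outcome prevails.
Since the control does not bind, no trades are prevented and deadweight loss is zero.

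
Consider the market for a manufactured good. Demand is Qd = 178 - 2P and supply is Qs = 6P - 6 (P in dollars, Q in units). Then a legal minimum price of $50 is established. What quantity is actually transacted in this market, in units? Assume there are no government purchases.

78

Equilibrium: 178 - 2P = 6P - 6, so 184 = 8P and P* = 23, Q* = 132.
Since 50 > 23, the floor is binding.
At P = 50: Qd = 178 - 2·50 = 78 and Qs = 6·50 - 6 = 294.
The quantity actually transacted is the short side, demand: 78.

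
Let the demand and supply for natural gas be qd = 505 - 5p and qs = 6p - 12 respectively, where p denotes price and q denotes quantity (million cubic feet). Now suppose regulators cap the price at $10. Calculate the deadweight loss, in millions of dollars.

9035.4

Equilibrium: 505 - 5p = 6p - 12, so 517 = 11p and p* = 47, q* = 270.
Since 10 < 47, the ceiling is binding.
At p = 10: qd = 505 - 5·10 = 455 and qs = 6·10 - 12 = 48.
Quantity traded falls to 48. At q = 48 the demand price is (505 - 48)/5 = 91.4 and the supply price is (12 + 48)/6 = 10.
Deadweight loss = ½ · (91.4 - 10) · (270 - 48) = ½ · 81.4 · 222 = 9035.4.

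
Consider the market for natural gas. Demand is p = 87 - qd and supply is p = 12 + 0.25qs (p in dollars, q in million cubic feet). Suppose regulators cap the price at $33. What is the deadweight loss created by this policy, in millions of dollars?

Rearranging demand gives qd = 87 - p; rearranging supply gives qs = 4p - 48. Equilibrium: 87 - p = 4p - 48, so 135 = 5p and p* = 27, q* = 60.
Since 33 is above p* = 27, the ceiling does not bind and the free-market outcome prevails.
Since the control does not bind, no trades are prevented and deadweight loss is zero.

0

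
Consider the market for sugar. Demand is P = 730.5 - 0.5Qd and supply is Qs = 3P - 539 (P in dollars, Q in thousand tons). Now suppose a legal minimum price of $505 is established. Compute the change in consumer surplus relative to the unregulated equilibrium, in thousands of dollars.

Rearranging demand gives Qd = 1461 - 2P. In a free market, 1461 - 2P = 3P - 539 gives the equilibrium P* = 400, Q* = 661.
Since 505 > 400, the floor is binding.
At P = 505: Qd = 1461 - 2·505 = 451 and Qs = 3·505 - 539 = 976.
Consumer surplus without the control is ½ · (730.5 - 400) · 661 = 109230.25.
With the floor, consumers buy 451 units at 505, so CS = ½ · (730.5 - 505) · 451 = 50850.25.
Change in consumer surplus = 50850.25 - 109230.25 = -58380.

-58380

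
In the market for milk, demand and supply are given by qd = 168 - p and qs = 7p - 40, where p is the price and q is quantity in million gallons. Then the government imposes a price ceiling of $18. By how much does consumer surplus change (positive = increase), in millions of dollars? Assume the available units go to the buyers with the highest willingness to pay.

-880

In a free market, 168 - p = 7p - 40 gives the equilibrium p* = 26, q* = 142.
Because the ceiling (18) lies below the market-clearing price, it is binding.
At p = 18: qd = 168 - 18 = 150 and qs = 7·18 - 40 = 86.
Consumer surplus without the control is ½ · (168 - 26) · 142 = 10082.
With the ceiling, 86 units are sold at 18 (assume they go to the highest-value buyers). The demand price at q = 86 is 82, so CS = ½ · [(168 - 18) + (82 - 18)] · 86 = 9202.
Change in consumer surplus = 9202 - 10082 = -880.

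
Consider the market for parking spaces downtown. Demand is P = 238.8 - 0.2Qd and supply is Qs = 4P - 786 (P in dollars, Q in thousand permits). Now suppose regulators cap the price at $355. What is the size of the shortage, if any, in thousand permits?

Rearranging demand gives Qd = 1194 - 5P. In a free market, 1194 - 5P = 4P - 786 gives the equilibrium P* = 220, Q* = 94.
Since 355 is above P* = 220, the ceiling does not bind and the free-market outcome prevails.
Since the control does not bind, there is no shortage.

0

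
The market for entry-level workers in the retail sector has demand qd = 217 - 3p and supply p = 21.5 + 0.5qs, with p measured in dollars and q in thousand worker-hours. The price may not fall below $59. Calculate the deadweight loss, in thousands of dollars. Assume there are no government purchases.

183.75

Rearranging supply gives qs = 2p - 43. Setting quantity demanded equal to quantity supplied, 217 - 3p = 2p - 43, gives p* = 52 and q* = 61.
Because the floor (59) lies above the market-clearing price, it is binding.
At p = 59: qd = 217 - 3·59 = 40 and qs = 2·59 - 43 = 75.
Quantity traded falls to 40. At q = 40 the demand price is (217 - 40)/3 = 59 and the supply price is (43 + 40)/2 = 41.5.
Deadweight loss = ½ · (59 - 41.5) · (61 - 40) = ½ · 17.5 · 21 = 183.75.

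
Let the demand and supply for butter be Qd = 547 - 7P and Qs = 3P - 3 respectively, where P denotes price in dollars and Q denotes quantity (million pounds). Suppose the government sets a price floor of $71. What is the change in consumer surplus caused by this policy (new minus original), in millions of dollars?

-1696

In a free market, 547 - 7P = 3P - 3 gives the equilibrium P* = 55, Q* = 162.
Because the floor (71) lies above the market-clearing price, it is binding.
At P = 71: Qd = 547 - 7·71 = 50 and Qs = 3·71 - 3 = 210.
Consumer surplus without the control is ½ · (547/7 - 55) · 162 = 13122/7.
With the floor, consumers buy 50 units at 71, so CS = ½ · (547/7 - 71) · 50 = 1250/7.
Change in consumer surplus = 1250/7 - 13122/7 = -1696.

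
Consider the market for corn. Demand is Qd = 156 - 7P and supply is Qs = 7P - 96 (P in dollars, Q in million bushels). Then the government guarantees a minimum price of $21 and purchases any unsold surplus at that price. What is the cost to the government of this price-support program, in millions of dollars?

882

Equilibrium: 156 - 7P = 7P - 96, so 252 = 14P and P* = 18, Q* = 30.
Since 21 > 18, the floor is binding.
At P = 21: Qd = 156 - 7·21 = 9 and Qs = 7·21 - 96 = 51.
Surplus = Qs - Qd = 42.
Government expenditure = surplus × support price = 42 × 21 = 882.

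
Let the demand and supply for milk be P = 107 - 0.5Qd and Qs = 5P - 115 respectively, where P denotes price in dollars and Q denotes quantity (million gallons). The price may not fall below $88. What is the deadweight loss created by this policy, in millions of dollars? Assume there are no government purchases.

Rearranging demand gives Qd = 214 - 2P. Without the control the market clears where 214 - 2P = 5P - 115, i.e. P* = 47 and Q* = 120.
Because the floor (88) lies above the market-clearing price, it is binding.
At P = 88: Qd = 214 - 2·88 = 38 and Qs = 5·88 - 115 = 325.
Quantity traded falls to 38. At Q = 38 the demand price is (214 - 38)/2 = 88 and the supply price is (115 + 38)/5 = 30.6.
Deadweight loss = ½ · (88 - 30.6) · (120 - 38) = ½ · 57.4 · 82 = 2353.4.

2353.4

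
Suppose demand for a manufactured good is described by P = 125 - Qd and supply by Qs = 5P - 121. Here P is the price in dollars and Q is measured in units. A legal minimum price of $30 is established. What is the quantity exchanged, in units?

84

Rearranging demand gives Qd = 125 - P. Setting quantity demanded equal to quantity supplied, 125 - P = 5P - 121, gives P* = 41 and Q* = 84.
Since 30 is below P* = 41, the floor does not bind and the free-market outcome prevails.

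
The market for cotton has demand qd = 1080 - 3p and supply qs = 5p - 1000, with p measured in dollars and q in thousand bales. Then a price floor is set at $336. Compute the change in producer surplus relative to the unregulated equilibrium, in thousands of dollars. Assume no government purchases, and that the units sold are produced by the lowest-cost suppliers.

Without the control the market clears where 1080 - 3p = 5p - 1000, i.e. p* = 260 and q* = 300.
Because the floor (336) lies above the market-clearing price, it is binding.
At p = 336: qd = 1080 - 3·336 = 72 and qs = 5·336 - 1000 = 680.
Producer surplus without the control is ½ · (260 - 200) · 300 = 9000.
With the floor, 72 units are sold at 336. The supply price at q = 72 is 214.4, so PS = ½ · [(336 - 200) + (336 - 214.4)] · 72 = 9273.6.
Change in producer surplus = 9273.6 - 9000 = 273.6.

273.6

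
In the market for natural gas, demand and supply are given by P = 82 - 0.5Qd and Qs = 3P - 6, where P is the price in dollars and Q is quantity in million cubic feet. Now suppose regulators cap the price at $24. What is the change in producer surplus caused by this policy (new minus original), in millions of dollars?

Rearranging demand gives Qd = 164 - 2P. Equilibrium: 164 - 2P = 3P - 6, so 170 = 5P and P* = 34, Q* = 96.
The ceiling of 24 is below the equilibrium price 34, so it binds.
At P = 24: Qd = 164 - 2·24 = 116 and Qs = 3·24 - 6 = 66.
Producer surplus without the control is ½ · (34 - 2) · 96 = 1536.
With the ceiling, producers sell 66 units at 24, so PS = ½ · (24 - 2) · 66 = 726.
Change in producer surplus = 726 - 1536 = -810.

-810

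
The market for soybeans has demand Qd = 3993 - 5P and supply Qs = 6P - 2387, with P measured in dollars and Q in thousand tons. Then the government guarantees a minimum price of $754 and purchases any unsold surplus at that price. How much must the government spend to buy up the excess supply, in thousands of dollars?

1443156

In a free market, 3993 - 5P = 6P - 2387 gives the equilibrium P* = 580, Q* = 1093.
The floor of 754 is above the equilibrium price 580, so it binds.
At P = 754: Qd = 3993 - 5·754 = 223 and Qs = 6·754 - 2387 = 2137.
Surplus = Qs - Qd = 1914.
Government expenditure = surplus × support price = 1914 × 754 = 1443156.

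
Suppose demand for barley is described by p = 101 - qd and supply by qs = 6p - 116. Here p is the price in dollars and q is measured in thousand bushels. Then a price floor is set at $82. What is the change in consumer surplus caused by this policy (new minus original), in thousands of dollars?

-2269.5

Rearranging demand gives qd = 101 - p. Setting quantity demanded equal to quantity supplied, 101 - p = 6p - 116, gives p* = 31 and q* = 70.
Since 82 > 31, the floor is binding.
At p = 82: qd = 101 - 82 = 19 and qs = 6·82 - 116 = 376.
Consumer surplus without the control is ½ · (101 - 31) · 70 = 2450.
With the floor, consumers buy 19 units at 82, so CS = ½ · (101 - 82) · 19 = 180.5.
Change in consumer surplus = 180.5 - 2450 = -2269.5.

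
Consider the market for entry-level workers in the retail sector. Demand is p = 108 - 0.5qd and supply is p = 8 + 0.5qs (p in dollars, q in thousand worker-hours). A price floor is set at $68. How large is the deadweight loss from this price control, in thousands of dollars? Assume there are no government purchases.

Rearranging demand gives qd = 216 - 2p; rearranging supply gives qs = 2p - 16. In a free market, 216 - 2p = 2p - 16 gives the equilibrium p* = 58, q* = 100.
Since 68 > 58, the floor is binding.
At p = 68: qd = 216 - 2·68 = 80 and qs = 2·68 - 16 = 120.
Quantity traded falls to 80. At q = 80 the demand price is (216 - 80)/2 = 68 and the supply price is (16 + 80)/2 = 48.
Deadweight loss = ½ · (68 - 48) · (100 - 80) = ½ · 20 · 20 = 200.

200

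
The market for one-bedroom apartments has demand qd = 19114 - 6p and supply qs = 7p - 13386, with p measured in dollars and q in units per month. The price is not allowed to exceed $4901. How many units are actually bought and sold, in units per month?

4114

Without the control the market clears where 19114 - 6p = 7p - 13386, i.e. p* = 2500 and q* = 4114.
The ceiling of 4901 is above the equilibrium price 2500, so it is not binding; the market clears at p* = 2500, q* = 4114.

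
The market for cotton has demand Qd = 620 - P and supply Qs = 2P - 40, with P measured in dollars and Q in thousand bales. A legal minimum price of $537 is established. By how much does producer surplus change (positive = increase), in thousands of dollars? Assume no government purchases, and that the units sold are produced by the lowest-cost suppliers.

1188.75

Equilibrium: 620 - P = 2P - 40, so 660 = 3P and P* = 220, Q* = 400.
The floor of 537 is above the equilibrium price 220, so it binds.
At P = 537: Qd = 620 - 537 = 83 and Qs = 2·537 - 40 = 1034.
Producer surplus without the control is ½ · (220 - 20) · 400 = 40000.
With the floor, 83 units are sold at 537. The supply price at Q = 83 is 61.5, so PS = ½ · [(537 - 20) + (537 - 61.5)] · 83 = 41188.75.
Change in producer surplus = 41188.75 - 40000 = 1188.75.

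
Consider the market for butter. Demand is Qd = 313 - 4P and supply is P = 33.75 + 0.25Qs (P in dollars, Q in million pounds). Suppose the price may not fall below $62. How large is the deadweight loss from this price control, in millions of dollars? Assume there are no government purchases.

Rearranging supply gives Qs = 4P - 135. Setting quantity demanded equal to quantity supplied, 313 - 4P = 4P - 135, gives P* = 56 and Q* = 89.
Because the floor (62) lies above the market-clearing price, it is binding.
At P = 62: Qd = 313 - 4·62 = 65 and Qs = 4·62 - 135 = 113.
Quantity traded falls to 65. At Q = 65 the demand price is (313 - 65)/4 = 62 and the supply price is (135 + 65)/4 = 50.
Deadweight loss = ½ · (62 - 50) · (89 - 65) = ½ · 12 · 24 = 144.

144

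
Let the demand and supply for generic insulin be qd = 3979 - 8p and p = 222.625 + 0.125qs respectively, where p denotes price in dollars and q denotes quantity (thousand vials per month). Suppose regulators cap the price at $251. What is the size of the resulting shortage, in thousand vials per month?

Rearranging supply gives qs = 8p - 1781. Equilibrium: 3979 - 8p = 8p - 1781, so 5760 = 16p and p* = 360, q* = 1099.
Since 251 < 360, the ceiling is binding.
At p = 251: qd = 3979 - 8·251 = 1971 and qs = 8·251 - 1781 = 227.
Shortage = qd - qs = 1971 - 227 = 1744.

1744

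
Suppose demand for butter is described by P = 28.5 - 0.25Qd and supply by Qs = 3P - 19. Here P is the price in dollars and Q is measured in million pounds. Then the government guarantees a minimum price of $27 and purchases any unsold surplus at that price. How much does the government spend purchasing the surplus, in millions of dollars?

Rearranging demand gives Qd = 114 - 4P. Setting quantity demanded equal to quantity supplied, 114 - 4P = 3P - 19, gives P* = 19 and Q* = 38.
Because the floor (27) lies above the market-clearing price, it is binding.
At P = 27: Qd = 114 - 4·27 = 6 and Qs = 3·27 - 19 = 62.
Surplus = Qs - Qd = 56.
Government expenditure = surplus × support price = 56 × 27 = 1512.

1512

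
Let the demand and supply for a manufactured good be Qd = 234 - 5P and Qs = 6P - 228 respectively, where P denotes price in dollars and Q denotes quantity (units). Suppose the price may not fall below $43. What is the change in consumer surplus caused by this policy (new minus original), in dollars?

-21.5

In a free market, 234 - 5P = 6P - 228 gives the equilibrium P* = 42, Q* = 24.
Since 43 > 42, the floor is binding.
At P = 43: Qd = 234 - 5·43 = 19 and Qs = 6·43 - 228 = 30.
Consumer surplus without the control is ½ · (46.8 - 42) · 24 = 57.6.
With the floor, consumers buy 19 units at 43, so CS = ½ · (46.8 - 43) · 19 = 36.1.
Change in consumer surplus = 36.1 - 57.6 = -21.5.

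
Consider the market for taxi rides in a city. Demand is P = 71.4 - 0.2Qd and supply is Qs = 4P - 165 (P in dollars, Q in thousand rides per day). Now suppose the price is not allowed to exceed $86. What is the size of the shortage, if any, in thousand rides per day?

Rearranging demand gives Qd = 357 - 5P. In a free market, 357 - 5P = 4P - 165 gives the equilibrium P* = 58, Q* = 67.
Since 86 is above P* = 58, the ceiling does not bind and the free-market outcome prevails.
Since the control does not bind, there is no shortage.

0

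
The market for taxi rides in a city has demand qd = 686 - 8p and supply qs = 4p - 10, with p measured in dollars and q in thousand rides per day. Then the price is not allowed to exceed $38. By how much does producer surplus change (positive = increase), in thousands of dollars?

-3640

Equilibrium: 686 - 8p = 4p - 10, so 696 = 12p and p* = 58, q* = 222.
Since 38 < 58, the ceiling is binding.
At p = 38: qd = 686 - 8·38 = 382 and qs = 4·38 - 10 = 142.
Producer surplus without the control is ½ · (58 - 2.5) · 222 = 6160.5.
With the ceiling, producers sell 142 units at 38, so PS = ½ · (38 - 2.5) · 142 = 2520.5.
Change in producer surplus = 2520.5 - 6160.5 = -3640.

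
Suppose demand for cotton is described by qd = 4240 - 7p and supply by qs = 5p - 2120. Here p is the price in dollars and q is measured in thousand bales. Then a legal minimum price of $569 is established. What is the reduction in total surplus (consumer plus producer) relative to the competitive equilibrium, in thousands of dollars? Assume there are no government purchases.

12776.4

Without the control the market clears where 4240 - 7p = 5p - 2120, i.e. p* = 530 and q* = 530.
Since 569 > 530, the floor is binding.
At p = 569: qd = 4240 - 7·569 = 257 and qs = 5·569 - 2120 = 725.
Quantity traded falls to 257. At q = 257 the demand price is (4240 - 257)/7 = 569 and the supply price is (2120 + 257)/5 = 475.4.
Deadweight loss = ½ · (569 - 475.4) · (530 - 257) = ½ · 93.6 · 273 = 12776.4.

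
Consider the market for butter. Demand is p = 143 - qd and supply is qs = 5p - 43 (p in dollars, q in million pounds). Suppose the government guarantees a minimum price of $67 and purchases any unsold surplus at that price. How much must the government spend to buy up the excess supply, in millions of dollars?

14472

Rearranging demand gives qd = 143 - p. Setting quantity demanded equal to quantity supplied, 143 - p = 5p - 43, gives p* = 31 and q* = 112.
The floor of 67 is above the equilibrium price 31, so it binds.
At p = 67: qd = 143 - 67 = 76 and qs = 5·67 - 43 = 292.
Surplus = qs - qd = 216.
Government expenditure = surplus × support price = 216 × 67 = 14472.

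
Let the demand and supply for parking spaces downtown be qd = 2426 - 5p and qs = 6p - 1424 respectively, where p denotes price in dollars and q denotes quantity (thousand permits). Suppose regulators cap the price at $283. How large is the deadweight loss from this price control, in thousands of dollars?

Setting quantity demanded equal to quantity supplied, 2426 - 5p = 6p - 1424, gives p* = 350 and q* = 676.
The ceiling of 283 is below the equilibrium price 350, so it binds.
At p = 283: qd = 2426 - 5·283 = 1011 and qs = 6·283 - 1424 = 274.
Quantity traded falls to 274. At q = 274 the demand price is (2426 - 274)/5 = 430.4 and the supply price is (1424 + 274)/6 = 283.
Deadweight loss = ½ · (430.4 - 283) · (676 - 274) = ½ · 147.4 · 402 = 29627.4.

29627.4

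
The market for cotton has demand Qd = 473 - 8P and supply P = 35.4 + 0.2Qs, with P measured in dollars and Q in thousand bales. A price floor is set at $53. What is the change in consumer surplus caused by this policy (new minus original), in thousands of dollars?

Rearranging supply gives Qs = 5P - 177. In a free market, 473 - 8P = 5P - 177 gives the equilibrium P* = 50, Q* = 73.
The floor of 53 is above the equilibrium price 50, so it binds.
At P = 53: Qd = 473 - 8·53 = 49 and Qs = 5·53 - 177 = 88.
Consumer surplus without the control is ½ · (59.125 - 50) · 73 = 333.0625.
With the floor, consumers buy 49 units at 53, so CS = ½ · (59.125 - 53) · 49 = 150.0625.
Change in consumer surplus = 150.0625 - 333.0625 = -183.

-183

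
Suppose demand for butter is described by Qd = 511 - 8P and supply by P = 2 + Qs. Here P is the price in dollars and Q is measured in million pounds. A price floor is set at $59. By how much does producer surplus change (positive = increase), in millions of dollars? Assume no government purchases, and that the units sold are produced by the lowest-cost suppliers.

-50

Rearranging supply gives Qs = P - 2. Equilibrium: 511 - 8P = P - 2, so 513 = 9P and P* = 57, Q* = 55.
Since 59 > 57, the floor is binding.
At P = 59: Qd = 511 - 8·59 = 39 and Qs = 59 - 2 = 57.
Producer surplus without the control is ½ · (57 - 2) · 55 = 1512.5.
With the floor, 39 units are sold at 59. The supply price at Q = 39 is 41, so PS = ½ · [(59 - 2) + (59 - 41)] · 39 = 1462.5.
Change in producer surplus = 1462.5 - 1512.5 = -50.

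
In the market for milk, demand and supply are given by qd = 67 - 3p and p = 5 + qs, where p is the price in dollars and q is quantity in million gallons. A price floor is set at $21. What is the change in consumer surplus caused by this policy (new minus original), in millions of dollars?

-25.5

Rearranging supply gives qs = p - 5. Equilibrium: 67 - 3p = p - 5, so 72 = 4p and p* = 18, q* = 13.
The floor of 21 is above the equilibrium price 18, so it binds.
At p = 21: qd = 67 - 3·21 = 4 and qs = 21 - 5 = 16.
Consumer surplus without the control is ½ · (67/3 - 18) · 13 = 169/6.
With the floor, consumers buy 4 units at 21, so CS = ½ · (67/3 - 21) · 4 = 8/3.
Change in consumer surplus = 8/3 - 169/6 = -25.5.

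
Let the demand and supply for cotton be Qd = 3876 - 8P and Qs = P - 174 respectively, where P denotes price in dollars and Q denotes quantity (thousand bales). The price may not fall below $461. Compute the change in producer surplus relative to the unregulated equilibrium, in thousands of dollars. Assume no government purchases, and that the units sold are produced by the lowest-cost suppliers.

-1804

Setting quantity demanded equal to quantity supplied, 3876 - 8P = P - 174, gives P* = 450 and Q* = 276.
The floor of 461 is above the equilibrium price 450, so it binds.
At P = 461: Qd = 3876 - 8·461 = 188 and Qs = 461 - 174 = 287.
Producer surplus without the control is ½ · (450 - 174) · 276 = 38088.
With the floor, 188 units are sold at 461. The supply price at Q = 188 is 362, so PS = ½ · [(461 - 174) + (461 - 362)] · 188 = 36284.
Change in producer surplus = 36284 - 38088 = -1804.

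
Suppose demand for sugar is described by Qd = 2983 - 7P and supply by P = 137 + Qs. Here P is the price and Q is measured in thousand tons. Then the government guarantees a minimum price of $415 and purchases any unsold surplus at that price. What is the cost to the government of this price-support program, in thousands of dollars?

83000

Rearranging supply gives Qs = P - 137. Setting quantity demanded equal to quantity supplied, 2983 - 7P = P - 137, gives P* = 390 and Q* = 253.
Since 415 > 390, the floor is binding.
At P = 415: Qd = 2983 - 7·415 = 78 and Qs = 415 - 137 = 278.
Surplus = Qs - Qd = 200.
Government expenditure = surplus × support price = 200 × 415 = 83000.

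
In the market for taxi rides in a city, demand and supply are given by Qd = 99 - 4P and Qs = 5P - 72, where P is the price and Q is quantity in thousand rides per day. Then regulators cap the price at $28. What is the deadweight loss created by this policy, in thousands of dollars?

Equilibrium: 99 - 4P = 5P - 72, so 171 = 9P and P* = 19, Q* = 23.
Since 28 is above P* = 19, the ceiling does not bind and the free-market outcome prevails.
Since the control does not bind, no trades are prevented and deadweight loss is zero.

0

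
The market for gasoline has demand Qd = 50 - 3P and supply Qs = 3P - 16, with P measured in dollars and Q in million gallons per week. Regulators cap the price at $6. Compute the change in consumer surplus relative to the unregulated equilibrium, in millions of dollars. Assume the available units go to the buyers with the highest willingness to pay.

-27.5

In a free market, 50 - 3P = 3P - 16 gives the equilibrium P* = 11, Q* = 17.
Since 6 < 11, the ceiling is binding.
At P = 6: Qd = 50 - 3·6 = 32 and Qs = 3·6 - 16 = 2.
Consumer surplus without the control is ½ · (50/3 - 11) · 17 = 289/6.
With the ceiling, 2 units are sold at 6 (assume they go to the highest-value buyers). The demand price at Q = 2 is 16, so CS = ½ · [(50/3 - 6) + (16 - 6)] · 2 = 62/3.
Change in consumer surplus = 62/3 - 289/6 = -27.5.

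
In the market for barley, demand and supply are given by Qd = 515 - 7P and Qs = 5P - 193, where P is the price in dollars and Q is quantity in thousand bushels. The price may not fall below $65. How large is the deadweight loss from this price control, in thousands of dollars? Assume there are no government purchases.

Equilibrium: 515 - 7P = 5P - 193, so 708 = 12P and P* = 59, Q* = 102.
The floor of 65 is above the equilibrium price 59, so it binds.
At P = 65: Qd = 515 - 7·65 = 60 and Qs = 5·65 - 193 = 132.
Quantity traded falls to 60. At Q = 60 the demand price is (515 - 60)/7 = 65 and the supply price is (193 + 60)/5 = 50.6.
Deadweight loss = ½ · (65 - 50.6) · (102 - 60) = ½ · 14.4 · 42 = 302.4.

302.4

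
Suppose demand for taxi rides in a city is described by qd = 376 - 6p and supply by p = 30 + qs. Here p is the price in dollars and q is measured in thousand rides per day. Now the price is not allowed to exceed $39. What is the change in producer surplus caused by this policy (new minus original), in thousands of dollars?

-351.5

Rearranging supply gives qs = p - 30. Setting quantity demanded equal to quantity supplied, 376 - 6p = p - 30, gives p* = 58 and q* = 28.
The ceiling of 39 is below the equilibrium price 58, so it binds.
At p = 39: qd = 376 - 6·39 = 142 and qs = 39 - 30 = 9.
Producer surplus without the control is ½ · (58 - 30) · 28 = 392.
With the ceiling, producers sell 9 units at 39, so PS = ½ · (39 - 30) · 9 = 40.5.
Change in producer surplus = 40.5 - 392 = -351.5.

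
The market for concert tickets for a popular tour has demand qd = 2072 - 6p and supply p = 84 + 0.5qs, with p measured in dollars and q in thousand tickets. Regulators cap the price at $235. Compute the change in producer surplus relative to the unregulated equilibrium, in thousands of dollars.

Rearranging supply gives qs = 2p - 168. Without the control the market clears where 2072 - 6p = 2p - 168, i.e. p* = 280 and q* = 392.
Because the ceiling (235) lies below the market-clearing price, it is binding.
At p = 235: qd = 2072 - 6·235 = 662 and qs = 2·235 - 168 = 302.
Producer surplus without the control is ½ · (280 - 84) · 392 = 38416.
With the ceiling, producers sell 302 units at 235, so PS = ½ · (235 - 84) · 302 = 22801.
Change in producer surplus = 22801 - 38416 = -15615.

-15615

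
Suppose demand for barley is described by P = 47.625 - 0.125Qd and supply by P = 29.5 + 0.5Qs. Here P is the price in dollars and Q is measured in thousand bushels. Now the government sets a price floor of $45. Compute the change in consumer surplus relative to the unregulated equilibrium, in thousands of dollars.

Rearranging demand gives Qd = 381 - 8P; rearranging supply gives Qs = 2P - 59. Without the control the market clears where 381 - 8P = 2P - 59, i.e. P* = 44 and Q* = 29.
Because the floor (45) lies above the market-clearing price, it is binding.
At P = 45: Qd = 381 - 8·45 = 21 and Qs = 2·45 - 59 = 31.
Consumer surplus without the control is ½ · (47.625 - 44) · 29 = 52.5625.
With the floor, consumers buy 21 units at 45, so CS = ½ · (47.625 - 45) · 21 = 27.5625.
Change in consumer surplus = 27.5625 - 52.5625 = -25.

-25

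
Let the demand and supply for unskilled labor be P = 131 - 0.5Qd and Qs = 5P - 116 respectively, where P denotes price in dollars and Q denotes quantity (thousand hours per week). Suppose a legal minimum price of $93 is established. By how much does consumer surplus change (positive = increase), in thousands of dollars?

Rearranging demand gives Qd = 262 - 2P. Setting quantity demanded equal to quantity supplied, 262 - 2P = 5P - 116, gives P* = 54 and Q* = 154.
The floor of 93 is above the equilibrium price 54, so it binds.
At P = 93: Qd = 262 - 2·93 = 76 and Qs = 5·93 - 116 = 349.
Consumer surplus without the control is ½ · (131 - 54) · 154 = 5929.
With the floor, consumers buy 76 units at 93, so CS = ½ · (131 - 93) · 76 = 1444.
Change in consumer surplus = 1444 - 5929 = -4485.

-4485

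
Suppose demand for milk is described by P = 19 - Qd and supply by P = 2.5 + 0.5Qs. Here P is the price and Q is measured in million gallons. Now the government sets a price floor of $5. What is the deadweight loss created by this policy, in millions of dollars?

Rearranging demand gives Qd = 19 - P; rearranging supply gives Qs = 2P - 5. Equilibrium: 19 - P = 2P - 5, so 24 = 3P and P* = 8, Q* = 11.
Since 5 is below P* = 8, the floor does not bind and the free-market outcome prevails.
Since the control does not bind, no trades are prevented and deadweight loss is zero.

0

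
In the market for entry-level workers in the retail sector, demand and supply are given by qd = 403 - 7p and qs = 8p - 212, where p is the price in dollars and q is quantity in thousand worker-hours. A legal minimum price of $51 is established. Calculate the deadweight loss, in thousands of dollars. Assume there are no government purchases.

Equilibrium: 403 - 7p = 8p - 212, so 615 = 15p and p* = 41, q* = 116.
The floor of 51 is above the equilibrium price 41, so it binds.
At p = 51: qd = 403 - 7·51 = 46 and qs = 8·51 - 212 = 196.
Quantity traded falls to 46. At q = 46 the demand price is (403 - 46)/7 = 51 and the supply price is (212 + 46)/8 = 32.25.
Deadweight loss = ½ · (51 - 32.25) · (116 - 46) = ½ · 18.75 · 70 = 656.25.

656.25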